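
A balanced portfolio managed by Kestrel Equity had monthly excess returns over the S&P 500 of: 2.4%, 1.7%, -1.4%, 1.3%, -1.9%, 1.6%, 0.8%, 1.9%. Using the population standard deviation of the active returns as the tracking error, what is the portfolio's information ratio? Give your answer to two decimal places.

μ = (2.4 + 1.7 − 1.4 + 1.3 − 1.9 + 1.6 + 0.8 + 1.9) / 8 = 0.8000%
Population std dev = √[17.6000 / 8] = 1.4832%
IR = μ / tracking error = 0.8000 / 1.4832 = 0.5394

0.54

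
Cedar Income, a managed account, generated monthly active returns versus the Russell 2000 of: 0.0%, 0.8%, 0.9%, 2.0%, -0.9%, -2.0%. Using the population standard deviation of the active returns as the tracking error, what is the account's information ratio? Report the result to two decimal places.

0.10

r̄ = (0 + 0.8 + 0.9 + 2 − 0.9 − 2) / 6 = 0.80 / 6 = 0.1333%
Σ(r − r̄)² = 10.1533; population σ = √(10.1533/6) = 1.3009%
IR = r̄ / tracking error = 0.1333 / 1.3009 = 0.1025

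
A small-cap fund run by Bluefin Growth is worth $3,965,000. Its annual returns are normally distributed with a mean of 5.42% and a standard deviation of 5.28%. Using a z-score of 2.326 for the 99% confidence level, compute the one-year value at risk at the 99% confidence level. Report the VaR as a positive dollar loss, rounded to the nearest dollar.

Return at the 99% tail: μ − z·σ = 5.42% − 2.326 × 5.28% = 5.42 − 12.28128 = -6.86128%
VaR = −(-6.86128%) × $3,965,000 = 6.86128% × $3,965,000 = $272,050

$272,050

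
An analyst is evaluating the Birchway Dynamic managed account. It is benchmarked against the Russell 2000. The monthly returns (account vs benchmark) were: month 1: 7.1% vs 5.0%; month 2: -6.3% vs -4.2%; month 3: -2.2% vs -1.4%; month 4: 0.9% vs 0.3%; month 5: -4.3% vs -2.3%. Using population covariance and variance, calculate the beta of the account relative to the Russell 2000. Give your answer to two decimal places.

r̄p = -0.9600%,  r̄m = -0.5200%
Cov = Σ(rp − r̄p)(rm − r̄m) / 5 = 14.5408
Var(rm) = Σ(rm − r̄m)² / 5 = 9.7256
β = Cov / Var = 14.5408 / 9.7256 = 1.4951

1.50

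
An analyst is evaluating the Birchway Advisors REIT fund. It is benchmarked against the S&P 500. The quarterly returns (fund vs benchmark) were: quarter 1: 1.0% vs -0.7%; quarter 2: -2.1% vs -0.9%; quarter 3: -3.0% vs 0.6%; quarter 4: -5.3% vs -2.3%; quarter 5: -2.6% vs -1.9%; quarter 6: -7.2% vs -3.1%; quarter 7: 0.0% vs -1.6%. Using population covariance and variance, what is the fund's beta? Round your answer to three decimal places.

1.339

r̄p = -2.7429%,  r̄m = -1.4143%
Cov = Σ(rp − r̄p)(rm − r̄m) / 7 = 1.6694
Var(rm) = Σ(rm − r̄m)² / 7 = 1.2469
β = Cov / Var = 1.6694 / 1.2469 = 1.3388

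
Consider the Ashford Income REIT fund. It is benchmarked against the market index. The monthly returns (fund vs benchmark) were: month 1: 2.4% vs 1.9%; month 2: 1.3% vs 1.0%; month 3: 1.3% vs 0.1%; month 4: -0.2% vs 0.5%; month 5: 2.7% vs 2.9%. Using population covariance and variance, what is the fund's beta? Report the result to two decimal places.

0.81

r̄p = 1.5000%,  r̄m = 1.2800%
Cov = Σ(rp − r̄p)(rm − r̄m) / 5 = 0.8240
Var(rm) = Σ(rm − r̄m)² / 5 = 1.0176
β = Cov / Var = 0.8240 / 1.0176 = 0.8097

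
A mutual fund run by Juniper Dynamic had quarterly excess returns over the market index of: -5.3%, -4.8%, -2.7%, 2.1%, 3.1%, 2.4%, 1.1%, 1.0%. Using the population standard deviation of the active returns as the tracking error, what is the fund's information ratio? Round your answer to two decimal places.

-0.12

r̄ = (-5.3 − 4.8 − 2.7 + 2.1 + 3.1 + 2.4 + 1.1 + 1) / 8 = -3.10 / 8 = -0.3875%
Σ(r − r̄)² = (-5.3 − (-0.3875))² + (-4.8 − (-0.3875))² + (-2.7 − (-0.3875))² + … = 79.2088
population σ = √(79.2088 / 8) = √9.9011 = 3.1466%
IR = r̄ / tracking error = -0.3875 / 3.1466 = -0.1231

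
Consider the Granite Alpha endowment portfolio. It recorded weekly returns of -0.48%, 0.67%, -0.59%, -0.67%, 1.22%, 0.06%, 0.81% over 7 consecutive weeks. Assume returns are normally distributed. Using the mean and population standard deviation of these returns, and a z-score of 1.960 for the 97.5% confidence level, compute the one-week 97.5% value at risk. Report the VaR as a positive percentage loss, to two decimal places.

μ = (-0.48 + 0.67 − 0.59 − 0.67 + 1.22 + 0.06 + 0.81) / 7 = 1.020 / 7 = 0.1457%
Σ(r − μ)² = (-0.48 − 0.1457)² + (0.67 − 0.1457)² + … = 3.4758
σ = √[3.4758 / 7] = 0.7047%
VaR = −(μ − z·σ) = −(0.1457 − 1.960 × 0.7047) = −(-1.2355) = 1.2355%

1.24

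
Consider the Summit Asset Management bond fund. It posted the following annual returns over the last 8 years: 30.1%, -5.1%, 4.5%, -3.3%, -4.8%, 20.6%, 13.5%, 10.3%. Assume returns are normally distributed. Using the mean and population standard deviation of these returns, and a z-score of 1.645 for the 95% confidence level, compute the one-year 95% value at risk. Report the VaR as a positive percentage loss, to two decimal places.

μ = (30.1 − 5.1 + 4.5 − 3.3 − 4.8 + 20.6 + 13.5 + 10.3) / 8 = 65.80 / 8 = 8.2250%
Σ(r − μ)² = (30.1 − 8.2250)² + (-5.1 − 8.2250)² + … = 1157.6950
population σ = √(1157.6950 / 8) = √144.7119 = 12.0296%
VaR = −(μ − z·σ) = −(8.2250 − 1.645 × 12.0296) = −(-11.5637) = 11.5637%

11.56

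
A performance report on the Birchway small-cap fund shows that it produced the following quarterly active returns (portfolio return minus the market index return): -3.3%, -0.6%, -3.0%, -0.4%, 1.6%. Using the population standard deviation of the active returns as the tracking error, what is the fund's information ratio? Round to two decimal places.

-0.63

Mean return μ = -5.70 / 5 = -1.1400%
Σ(r − μ)² = (-3.3 − (-1.1400))² + (-0.6 − (-1.1400))² + … = 16.4720
σ = √[16.4720 / 5] = 1.8150%
IR = μ / tracking error = -1.1400 / 1.8150 = -0.6281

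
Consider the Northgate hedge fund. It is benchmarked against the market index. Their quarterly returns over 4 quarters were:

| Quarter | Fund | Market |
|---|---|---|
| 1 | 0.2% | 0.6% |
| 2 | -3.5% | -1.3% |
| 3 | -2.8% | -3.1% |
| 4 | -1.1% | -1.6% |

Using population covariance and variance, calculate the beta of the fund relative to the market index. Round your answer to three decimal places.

r̄p = -1.8000%,  r̄m = -1.3500%
Cov = Σ(rp − r̄p)(rm − r̄m) / 4 = 1.3475
Var(rm) = Σ(rm − r̄m)² / 4 = 1.7325
β = Cov / Var = 1.3475 / 1.7325 = 0.7778

0.778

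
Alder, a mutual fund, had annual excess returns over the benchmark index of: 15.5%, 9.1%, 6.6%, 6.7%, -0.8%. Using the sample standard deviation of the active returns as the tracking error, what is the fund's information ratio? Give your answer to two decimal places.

r̄ = (15.5 + 9.1 + 6.6 + 6.7 − 0.8) / 5 = 37.10 / 5 = 7.4200%
Σ(r − r̄)² = (15.5 − 7.4200)² + (9.1 − 7.4200)² + (6.6 − 7.4200)² + … = 136.8680
sample σ = √(136.8680 / 4) = √34.2170 = 5.8495%
IR = r̄ / tracking error = 7.4200 / 5.8495 = 1.2685

1.27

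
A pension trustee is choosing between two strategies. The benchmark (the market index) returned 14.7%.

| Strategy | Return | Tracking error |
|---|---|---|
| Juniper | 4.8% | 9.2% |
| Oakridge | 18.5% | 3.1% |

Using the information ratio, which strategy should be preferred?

Juniper: IR = (4.8% − 14.7%) / 9.2% = -1.076
Oakridge: IR = (18.5% − 14.7%) / 3.1% = 1.226
Highest: Oakridge (1.226).

Oakridge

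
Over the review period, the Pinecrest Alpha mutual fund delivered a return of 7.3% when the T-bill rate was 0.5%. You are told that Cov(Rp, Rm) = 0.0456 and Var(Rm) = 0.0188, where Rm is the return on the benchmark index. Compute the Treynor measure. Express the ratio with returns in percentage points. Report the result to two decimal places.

2.80

β = Cov / Var = 0.0456 / 0.0188 = 2.4255
Treynor = (Rp − Rf) / β = (7.3% − 0.5%) / 2.4255 = 6.80 / 2.4255 = 2.8035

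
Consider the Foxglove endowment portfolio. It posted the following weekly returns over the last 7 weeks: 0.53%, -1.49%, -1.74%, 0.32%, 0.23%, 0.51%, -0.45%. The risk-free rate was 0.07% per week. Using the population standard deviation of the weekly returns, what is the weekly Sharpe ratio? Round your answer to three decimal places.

r̄ = (0.53 − 1.49 − 1.74 + 0.32 + 0.23 + 0.51 − 0.45) / 7 = -2.090 / 7 = -0.2986%
Σ(r − r̄)² = 5.5225; population σ = √(5.5225/7) = 0.8882%
Sharpe = (r̄ − rf) / σ = (-0.2986 − 0.07) / 0.8882 = -0.3686 / 0.8882 = -0.4150

-0.415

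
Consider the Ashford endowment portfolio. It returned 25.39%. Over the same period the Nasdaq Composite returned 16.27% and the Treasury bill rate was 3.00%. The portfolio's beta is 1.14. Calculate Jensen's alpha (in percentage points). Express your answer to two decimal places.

CAPM expected return = Rf + β(Rm − Rf) = 3.00% + 1.14 × (16.27% − 3.00%) = 3 + 1.14 × 13.27 = 18.1278%
Jensen's α = Rp − E[R] = 25.39% − 18.1278% = 7.2622

7.26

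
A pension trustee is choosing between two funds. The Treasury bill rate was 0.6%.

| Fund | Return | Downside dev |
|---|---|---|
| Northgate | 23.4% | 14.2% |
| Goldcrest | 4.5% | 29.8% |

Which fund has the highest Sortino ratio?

Northgate: Sortino ratio = (23.4% − 0.6%) / 14.2% = 1.606
Goldcrest: Sortino ratio = (4.5% − 0.6%) / 29.8% = 0.131
Highest: Northgate (1.606).

Northgate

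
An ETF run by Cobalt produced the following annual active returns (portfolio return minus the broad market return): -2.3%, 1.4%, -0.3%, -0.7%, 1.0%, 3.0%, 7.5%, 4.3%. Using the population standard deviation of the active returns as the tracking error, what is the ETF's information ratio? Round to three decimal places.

0.594

Mean return r̄ = 13.90 / 8 = 1.7375%
Σ(r − r̄)² = 68.4188; population σ = √(68.4188/8) = 2.9244%
IR = r̄ / tracking error = 1.7375 / 2.9244 = 0.5941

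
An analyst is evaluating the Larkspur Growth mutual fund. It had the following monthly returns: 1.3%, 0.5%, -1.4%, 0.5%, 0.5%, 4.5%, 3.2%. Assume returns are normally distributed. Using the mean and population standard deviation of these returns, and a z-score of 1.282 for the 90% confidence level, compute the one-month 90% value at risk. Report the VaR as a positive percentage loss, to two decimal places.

μ = (1.3 + 0.5 − 1.4 + 0.5 + 0.5 + 4.5 + 3.2) / 7 = 9.10 / 7 = 1.3000%
Population std dev = √[23.0600 / 7] = 1.8150%
VaR = −(μ − z·σ) = −(1.3000 − 1.282 × 1.8150) = −(-1.0268) = 1.0268%

1.03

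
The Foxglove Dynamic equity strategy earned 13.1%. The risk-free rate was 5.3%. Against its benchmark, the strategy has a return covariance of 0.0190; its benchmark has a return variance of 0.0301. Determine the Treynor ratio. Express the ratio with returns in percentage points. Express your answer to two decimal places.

12.36

β = Cov / Var = 0.0190 / 0.0301 = 0.6312
Treynor = (Rp − Rf) / β = (13.1% − 5.3%) / 0.6312 = 7.80 / 0.6312 = 12.3574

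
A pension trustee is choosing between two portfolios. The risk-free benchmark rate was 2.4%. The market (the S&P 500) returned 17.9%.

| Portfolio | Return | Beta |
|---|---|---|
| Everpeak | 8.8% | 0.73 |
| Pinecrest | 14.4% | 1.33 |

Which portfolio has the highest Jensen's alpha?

Everpeak: α = 8.8% − [2.4% + 0.73 × (17.9% − 2.4%)] = -4.915
Pinecrest: α = 14.4% − [2.4% + 1.33 × (17.9% − 2.4%)] = -8.615
Highest: Everpeak (-4.915).

Everpeak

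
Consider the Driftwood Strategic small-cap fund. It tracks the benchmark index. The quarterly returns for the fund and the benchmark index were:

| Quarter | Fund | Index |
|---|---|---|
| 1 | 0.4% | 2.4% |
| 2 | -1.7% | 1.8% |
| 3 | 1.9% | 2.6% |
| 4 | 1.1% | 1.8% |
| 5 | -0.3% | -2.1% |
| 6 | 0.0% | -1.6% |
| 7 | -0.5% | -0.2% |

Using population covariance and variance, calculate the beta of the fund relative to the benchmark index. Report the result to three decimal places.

r̄p = 0.1286%,  r̄m = 0.6714%
Cov = Σ(rp − r̄p)(rm − r̄m) / 7 = 0.7065
Var(rm) = Σ(rm − r̄m)² / 7 = 3.2649
β = Cov / Var = 0.7065 / 3.2649 = 0.2164

0.216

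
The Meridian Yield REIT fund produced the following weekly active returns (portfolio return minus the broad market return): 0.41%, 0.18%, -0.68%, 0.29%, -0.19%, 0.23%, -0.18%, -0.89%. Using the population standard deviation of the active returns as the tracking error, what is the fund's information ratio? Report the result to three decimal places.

r̄ = (0.41 + 0.18 − 0.68 + 0.29 − 0.19 + 0.23 − 0.18 − 0.89) / 8 = -0.1038%
Population σ = √[Σ(r − r̄)² / 8] = √[1.5744 / 8] = √0.1968 = 0.4436%
IR = r̄ / tracking error = -0.1038 / 0.4436 = -0.2340

-0.234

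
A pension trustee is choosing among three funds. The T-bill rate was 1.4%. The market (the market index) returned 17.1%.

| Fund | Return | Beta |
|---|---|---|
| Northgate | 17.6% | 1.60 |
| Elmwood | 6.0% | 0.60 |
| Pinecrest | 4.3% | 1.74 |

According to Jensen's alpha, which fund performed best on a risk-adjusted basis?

Elmwood

Northgate: α = 17.6% − [1.4% + 1.60 × (17.1% − 1.4%)] = -8.920
Elmwood: α = 6.0% − [1.4% + 0.60 × (17.1% − 1.4%)] = -4.820
Pinecrest: α = 4.3% − [1.4% + 1.74 × (17.1% − 1.4%)] = -24.418
Highest: Elmwood (-4.820).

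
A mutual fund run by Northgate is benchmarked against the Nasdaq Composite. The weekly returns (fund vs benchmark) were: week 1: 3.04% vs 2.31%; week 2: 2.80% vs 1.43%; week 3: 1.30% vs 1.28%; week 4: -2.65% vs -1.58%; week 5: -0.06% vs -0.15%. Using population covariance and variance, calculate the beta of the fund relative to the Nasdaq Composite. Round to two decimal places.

1.49

r̄p = 0.8860%,  r̄m = 0.6580%
Cov = Σ(rp − r̄p)(rm − r̄m) / 5 = 2.7943
Var(rm) = Σ(rm − r̄m)² / 5 = 1.8747
β = Cov / Var = 2.7943 / 1.8747 = 1.4905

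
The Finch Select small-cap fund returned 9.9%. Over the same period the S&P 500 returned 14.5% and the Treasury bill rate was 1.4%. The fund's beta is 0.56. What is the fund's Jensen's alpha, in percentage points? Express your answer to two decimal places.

1.16

CAPM expected return = Rf + β(Rm − Rf) = 1.4% + 0.56 × (14.5% − 1.4%) = 1.4 + 0.56 × 13.10 = 8.7360%
Jensen's α = Rp − E[R] = 9.9% − 8.7360% = 1.1640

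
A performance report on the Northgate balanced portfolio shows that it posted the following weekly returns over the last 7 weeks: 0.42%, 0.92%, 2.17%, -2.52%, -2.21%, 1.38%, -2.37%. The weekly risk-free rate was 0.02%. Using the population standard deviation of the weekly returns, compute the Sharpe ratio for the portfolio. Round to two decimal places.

-0.18

r̄ = (0.42 + 0.92 + 2.17 − 2.52 − 2.21 + 1.38 − 2.37) / 7 = -0.3157%
Population σ = √[Σ(r − r̄)² / 7] = √[23.7898 / 7] = √3.3985 = 1.8435%
Sharpe = (r̄ − rf) / σ = (-0.3157 − 0.02) / 1.8435 = -0.3357 / 1.8435 = -0.1821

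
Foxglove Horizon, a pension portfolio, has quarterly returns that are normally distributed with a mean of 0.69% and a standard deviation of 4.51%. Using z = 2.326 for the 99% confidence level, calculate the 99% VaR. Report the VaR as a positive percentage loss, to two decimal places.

VaR (as % loss) = −(μ − z·σ) = −(0.69% − 2.326 × 4.51%) = −(-9.80026%) = 9.80026%

9.80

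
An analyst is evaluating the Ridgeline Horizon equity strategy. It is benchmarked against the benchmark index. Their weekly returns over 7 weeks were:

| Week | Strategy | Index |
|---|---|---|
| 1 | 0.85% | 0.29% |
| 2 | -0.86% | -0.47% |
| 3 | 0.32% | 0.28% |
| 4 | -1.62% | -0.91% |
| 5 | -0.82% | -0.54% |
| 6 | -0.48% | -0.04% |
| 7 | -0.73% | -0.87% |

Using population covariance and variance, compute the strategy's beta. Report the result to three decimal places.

r̄p = -0.4771%,  r̄m = -0.3229%
Cov = Σ(rp − r̄p)(rm − r̄m) / 7 = 0.3190
Var(rm) = Σ(rm − r̄m)² / 7 = 0.2188
β = Cov / Var = 0.3190 / 0.2188 = 1.4580

1.458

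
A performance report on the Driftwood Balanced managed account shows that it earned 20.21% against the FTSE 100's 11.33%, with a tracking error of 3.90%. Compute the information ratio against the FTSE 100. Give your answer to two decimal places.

IR = (Rp − Rb) / TE = (20.21% − 11.33%) / 3.90% = 8.88% / 3.90% = 2.2769

2.28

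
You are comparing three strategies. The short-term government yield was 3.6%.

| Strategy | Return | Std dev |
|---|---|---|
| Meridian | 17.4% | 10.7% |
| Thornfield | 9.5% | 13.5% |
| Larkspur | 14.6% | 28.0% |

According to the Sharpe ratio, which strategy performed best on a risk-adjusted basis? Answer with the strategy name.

Meridian: Sharpe ratio = (17.4% − 3.6%) / 10.7% = 1.290
Thornfield: Sharpe ratio = (9.5% − 3.6%) / 13.5% = 0.437
Larkspur: Sharpe ratio = (14.6% − 3.6%) / 28.0% = 0.393
Highest: Meridian (1.290).

Meridian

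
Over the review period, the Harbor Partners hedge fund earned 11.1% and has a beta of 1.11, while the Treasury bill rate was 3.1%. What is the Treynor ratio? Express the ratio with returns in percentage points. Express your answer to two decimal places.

7.21

Treynor = (Rp − Rf) / β = (11.1% − 3.1%) / 1.11 = 8.00 / 1.11 = 7.2072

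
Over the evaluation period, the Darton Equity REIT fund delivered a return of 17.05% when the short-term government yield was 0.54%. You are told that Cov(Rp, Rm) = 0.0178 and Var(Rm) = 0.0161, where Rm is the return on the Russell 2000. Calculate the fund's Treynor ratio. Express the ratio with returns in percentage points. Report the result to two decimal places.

β = Cov / Var = 0.0178 / 0.0161 = 1.1056
Treynor = (Rp − Rf) / β = (17.05% − 0.54%) / 1.1056 = 16.51 / 1.1056 = 14.9331

14.93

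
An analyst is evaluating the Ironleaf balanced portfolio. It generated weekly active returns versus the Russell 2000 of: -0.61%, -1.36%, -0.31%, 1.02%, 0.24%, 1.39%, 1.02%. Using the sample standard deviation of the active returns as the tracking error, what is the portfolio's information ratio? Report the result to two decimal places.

r̄ = (-0.61 − 1.36 − 0.31 + 1.02 + 0.24 + 1.39 + 1.02) / 7 = 1.390 / 7 = 0.1986%
Σ(r − r̄)² = (-0.61 − 0.1986)² + (-1.36 − 0.1986)² + … = 6.1123
sample σ = √(6.1123 / 6) = √1.0187 = 1.0093%
IR = r̄ / tracking error = 0.1986 / 1.0093 = 0.1968

0.20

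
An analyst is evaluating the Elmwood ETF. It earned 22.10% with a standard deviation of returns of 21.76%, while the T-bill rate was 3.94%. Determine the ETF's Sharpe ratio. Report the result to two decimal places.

0.83

Sharpe = (Rp − Rf) / σp = (22.10% − 3.94%) / 21.76% = 18.16% / 21.76% = 0.8346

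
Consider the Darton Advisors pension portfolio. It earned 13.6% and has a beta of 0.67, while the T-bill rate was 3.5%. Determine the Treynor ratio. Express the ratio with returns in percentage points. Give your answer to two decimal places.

15.07

Treynor = (Rp − Rf) / β = (13.6% − 3.5%) / 0.67 = 10.10 / 0.67 = 15.0746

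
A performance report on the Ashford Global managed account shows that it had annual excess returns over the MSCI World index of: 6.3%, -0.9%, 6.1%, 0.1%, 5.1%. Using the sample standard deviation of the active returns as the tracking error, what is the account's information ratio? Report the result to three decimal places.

r̄ = (6.3 − 0.9 + 6.1 + 0.1 + 5.1) / 5 = 3.3400%
Sample σ = √[Σ(r − r̄)² / 4] = √[47.9520 / 4] = √11.9880 = 3.4624%
IR = r̄ / tracking error = 3.3400 / 3.4624 = 0.9646

0.965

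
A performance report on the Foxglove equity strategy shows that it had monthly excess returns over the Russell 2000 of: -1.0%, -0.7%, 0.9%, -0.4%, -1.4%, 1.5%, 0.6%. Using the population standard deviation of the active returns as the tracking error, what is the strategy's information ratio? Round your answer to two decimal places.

-0.07

Mean return r̄ = -0.50 / 7 = -0.0714%
Population std dev = √[6.9943 / 7] = 0.9996%
IR = r̄ / tracking error = -0.0714 / 0.9996 = -0.0714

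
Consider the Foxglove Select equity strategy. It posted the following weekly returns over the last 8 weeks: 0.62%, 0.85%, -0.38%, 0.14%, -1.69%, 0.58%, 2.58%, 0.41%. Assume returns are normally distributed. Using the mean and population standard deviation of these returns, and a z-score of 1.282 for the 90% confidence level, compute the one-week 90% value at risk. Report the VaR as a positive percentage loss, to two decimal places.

r̄ = (0.62 + 0.85 − 0.38 + 0.14 − 1.69 + 0.58 + 2.58 + 0.41) / 8 = 3.110 / 8 = 0.3888%
Σ(r − r̄)² = (0.62 − 0.3888)² + (0.85 − 0.3888)² + … = 10.0789
σ = √[10.0789 / 8] = 1.1224%
VaR = −(r̄ − z·σ) = −(0.3888 − 1.282 × 1.1224) = −(-1.0501) = 1.0501%

1.05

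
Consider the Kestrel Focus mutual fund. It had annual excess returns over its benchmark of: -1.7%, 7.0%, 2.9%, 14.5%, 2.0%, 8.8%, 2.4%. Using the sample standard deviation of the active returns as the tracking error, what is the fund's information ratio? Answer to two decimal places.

0.95

r̄ = (-1.7 + 7 + 2.9 + 14.5 + 2 + 8.8 + 2.4) / 7 = 5.1286%
Sample σ = √[Σ(r − r̄)² / 6] = √[173.6343 / 6] = √28.9391 = 5.3795%
IR = r̄ / tracking error = 5.1286 / 5.3795 = 0.9534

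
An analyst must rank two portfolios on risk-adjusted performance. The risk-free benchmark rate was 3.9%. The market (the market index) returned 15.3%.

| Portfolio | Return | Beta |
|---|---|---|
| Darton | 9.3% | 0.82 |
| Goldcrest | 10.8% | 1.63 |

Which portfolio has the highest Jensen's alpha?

Darton: α = 9.3% − [3.9% + 0.82 × (15.3% − 3.9%)] = -3.948
Goldcrest: α = 10.8% − [3.9% + 1.63 × (15.3% − 3.9%)] = -11.682
Highest: Darton (-3.948).

Darton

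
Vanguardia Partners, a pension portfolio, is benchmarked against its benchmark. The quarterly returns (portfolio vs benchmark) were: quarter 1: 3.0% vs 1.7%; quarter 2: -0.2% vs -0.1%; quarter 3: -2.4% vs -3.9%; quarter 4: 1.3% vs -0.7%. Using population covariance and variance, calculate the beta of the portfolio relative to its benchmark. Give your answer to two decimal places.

0.91

r̄p = 0.4250%,  r̄m = -0.7500%
Cov = Σ(rp − r̄p)(rm − r̄m) / 4 = 3.7113
Var(rm) = Σ(rm − r̄m)² / 4 = 4.0875
β = Cov / Var = 3.7113 / 4.0875 = 0.9080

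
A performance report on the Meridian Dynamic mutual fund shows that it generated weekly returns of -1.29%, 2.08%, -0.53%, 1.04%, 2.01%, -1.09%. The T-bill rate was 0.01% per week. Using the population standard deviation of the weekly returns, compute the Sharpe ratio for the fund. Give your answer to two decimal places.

Mean return r̄ = 2.220 / 6 = 0.3700%
Σ(r − r̄)² = (-1.29 − 0.3700)² + (2.08 − 0.3700)² + … = 11.7598
population σ = √(11.7598 / 6) = √1.9600 = 1.4000%
Sharpe = (r̄ − rf) / σ = (0.3700 − 0.01) / 1.4000 = 0.3600 / 1.4000 = 0.2571

0.26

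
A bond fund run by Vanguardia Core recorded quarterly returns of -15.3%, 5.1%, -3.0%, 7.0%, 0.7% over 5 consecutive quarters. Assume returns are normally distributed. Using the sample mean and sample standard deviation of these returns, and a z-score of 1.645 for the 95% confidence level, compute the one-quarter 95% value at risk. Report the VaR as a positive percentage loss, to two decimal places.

r̄ = (-15.3 + 5.1 − 3 + 7 + 0.7) / 5 = -5.50 / 5 = -1.1000%
Sample std dev = √[312.5400 / 4] = 8.8394%
VaR = −(r̄ − z·σ) = −(-1.1000 − 1.645 × 8.8394) = −(-15.6408) = 15.6408%

15.64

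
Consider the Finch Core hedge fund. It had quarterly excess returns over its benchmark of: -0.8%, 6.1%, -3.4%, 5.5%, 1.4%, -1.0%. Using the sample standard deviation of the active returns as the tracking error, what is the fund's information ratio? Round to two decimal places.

0.34

Mean return r̄ = 7.80 / 6 = 1.3000%
Σ(r − r̄)² = (-0.8 − 1.3000)² + (6.1 − 1.3000)² + … = 72.4800
sample σ = √(72.4800 / 5) = √14.4960 = 3.8074%
IR = r̄ / tracking error = 1.3000 / 3.8074 = 0.3414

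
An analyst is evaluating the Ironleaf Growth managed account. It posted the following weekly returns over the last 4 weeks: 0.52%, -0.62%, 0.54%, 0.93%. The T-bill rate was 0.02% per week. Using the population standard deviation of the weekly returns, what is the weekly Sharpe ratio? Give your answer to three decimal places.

0.557

r̄ = (0.52 − 0.62 + 0.54 + 0.93) / 4 = 0.3425%
Population σ = √[Σ(r − r̄)² / 4] = √[1.3421 / 4] = √0.3355 = 0.5792%
Sharpe = (r̄ − rf) / σ = (0.3425 − 0.02) / 0.5792 = 0.3225 / 0.5792 = 0.5568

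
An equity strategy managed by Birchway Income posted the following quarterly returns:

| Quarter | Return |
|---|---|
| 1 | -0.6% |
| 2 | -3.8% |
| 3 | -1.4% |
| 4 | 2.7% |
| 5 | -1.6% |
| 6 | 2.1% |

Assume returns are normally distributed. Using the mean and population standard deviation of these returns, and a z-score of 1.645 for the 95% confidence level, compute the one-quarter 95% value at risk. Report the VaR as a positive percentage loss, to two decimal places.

μ = (-0.6 − 3.8 − 1.4 + 2.7 − 1.6 + 2.1) / 6 = -2.60 / 6 = -0.4333%
Population σ = √[Σ(r − μ)² / 6] = √[29.8933 / 6] = √4.9822 = 2.2321%
VaR = −(μ − z·σ) = −(-0.4333 − 1.645 × 2.2321) = −(-4.1051) = 4.1051%

4.11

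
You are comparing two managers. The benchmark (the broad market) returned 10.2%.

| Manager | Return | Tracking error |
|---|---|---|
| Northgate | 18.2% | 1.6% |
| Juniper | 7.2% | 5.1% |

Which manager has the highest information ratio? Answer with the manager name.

Northgate: IR = (18.2% − 10.2%) / 1.6% = 5.000
Juniper: IR = (7.2% − 10.2%) / 5.1% = -0.588
Highest: Northgate (5.000).

Northgate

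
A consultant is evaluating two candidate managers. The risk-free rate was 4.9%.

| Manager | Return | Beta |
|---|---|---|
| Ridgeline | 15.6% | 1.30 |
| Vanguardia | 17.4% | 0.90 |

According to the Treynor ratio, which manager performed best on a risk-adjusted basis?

Vanguardia

Ridgeline: Treynor = (15.6% − 4.9%) / 1.30 = 8.231
Vanguardia: Treynor = (17.4% − 4.9%) / 0.90 = 13.889
Highest: Vanguardia (13.889).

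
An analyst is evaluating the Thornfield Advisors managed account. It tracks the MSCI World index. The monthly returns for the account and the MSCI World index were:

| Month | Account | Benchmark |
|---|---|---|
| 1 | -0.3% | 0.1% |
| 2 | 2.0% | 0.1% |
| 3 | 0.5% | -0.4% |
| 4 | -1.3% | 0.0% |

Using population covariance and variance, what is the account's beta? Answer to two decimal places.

0.09

r̄p = 0.2250%,  r̄m = -0.0500%
Cov = Σ(rp − r̄p)(rm − r̄m) / 4 = 0.0038
Var(rm) = Σ(rm − r̄m)² / 4 = 0.0425
β = Cov / Var = 0.0038 / 0.0425 = 0.0894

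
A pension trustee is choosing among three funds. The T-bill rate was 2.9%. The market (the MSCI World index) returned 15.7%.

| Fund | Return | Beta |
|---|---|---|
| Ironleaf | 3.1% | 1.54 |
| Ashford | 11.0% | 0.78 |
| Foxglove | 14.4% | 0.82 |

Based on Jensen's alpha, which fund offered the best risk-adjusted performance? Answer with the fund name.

Foxglove

Ironleaf: α = 3.1% − [2.9% + 1.54 × (15.7% − 2.9%)] = -19.512
Ashford: α = 11.0% − [2.9% + 0.78 × (15.7% − 2.9%)] = -1.884
Foxglove: α = 14.4% − [2.9% + 0.82 × (15.7% − 2.9%)] = 1.004
Highest: Foxglove (1.004).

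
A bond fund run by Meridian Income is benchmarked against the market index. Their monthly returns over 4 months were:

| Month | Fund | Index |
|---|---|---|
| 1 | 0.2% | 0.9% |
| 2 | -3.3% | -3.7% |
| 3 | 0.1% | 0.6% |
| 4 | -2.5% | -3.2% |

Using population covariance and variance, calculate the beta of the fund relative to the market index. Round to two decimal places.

0.73

r̄p = -1.3750%,  r̄m = -1.3500%
Cov = Σ(rp − r̄p)(rm − r̄m) / 4 = 3.2563
Var(rm) = Σ(rm − r̄m)² / 4 = 4.4525
β = Cov / Var = 3.2563 / 4.4525 = 0.7313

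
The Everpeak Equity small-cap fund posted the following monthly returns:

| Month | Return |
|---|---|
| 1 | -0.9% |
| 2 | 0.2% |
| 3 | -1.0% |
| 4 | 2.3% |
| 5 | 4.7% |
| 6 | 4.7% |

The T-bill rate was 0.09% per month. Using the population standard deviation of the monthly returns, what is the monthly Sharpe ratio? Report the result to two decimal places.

r̄ = (-0.9 + 0.2 − 1 + 2.3 + 4.7 + 4.7) / 6 = 10.00 / 6 = 1.6667%
Population std dev = √[34.6533 / 6] = 2.4032%
Sharpe = (r̄ − rf) / σ = (1.6667 − 0.09) / 2.4032 = 1.5767 / 2.4032 = 0.6561

0.66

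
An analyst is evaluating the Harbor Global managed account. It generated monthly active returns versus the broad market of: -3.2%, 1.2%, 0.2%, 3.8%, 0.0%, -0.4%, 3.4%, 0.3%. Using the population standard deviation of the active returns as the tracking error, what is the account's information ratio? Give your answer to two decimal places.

r̄ = (-3.2 + 1.2 + 0.2 + 3.8 + 0 − 0.4 + 3.4 + 0.3) / 8 = 0.6625%
Σ(r − r̄)² = 34.4588; population σ = √(34.4588/8) = 2.0754%
IR = r̄ / tracking error = 0.6625 / 2.0754 = 0.3192

0.32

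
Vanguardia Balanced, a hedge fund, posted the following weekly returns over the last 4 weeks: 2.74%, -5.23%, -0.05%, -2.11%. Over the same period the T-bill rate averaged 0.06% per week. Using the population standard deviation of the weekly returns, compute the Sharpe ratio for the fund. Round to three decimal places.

μ = (2.74 − 5.23 − 0.05 − 2.11) / 4 = -4.650 / 4 = -1.1625%
Population σ = √[Σ(r − μ)² / 4] = √[33.9095 / 4] = √8.4774 = 2.9116%
Sharpe = (μ − rf) / σ = (-1.1625 − 0.06) / 2.9116 = -1.2225 / 2.9116 = -0.4199

-0.420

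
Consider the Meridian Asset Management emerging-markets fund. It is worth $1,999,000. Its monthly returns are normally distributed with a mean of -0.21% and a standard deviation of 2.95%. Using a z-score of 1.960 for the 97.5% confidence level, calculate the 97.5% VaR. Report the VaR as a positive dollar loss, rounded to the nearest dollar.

Return at the 97.5% tail: μ − z·σ = -0.21% − 1.960 × 2.95% = -0.21 − 5.7820 = -5.9920%
VaR = −(-5.9920%) × $1,999,000 = 5.9920% × $1,999,000 = $119,780

$119,780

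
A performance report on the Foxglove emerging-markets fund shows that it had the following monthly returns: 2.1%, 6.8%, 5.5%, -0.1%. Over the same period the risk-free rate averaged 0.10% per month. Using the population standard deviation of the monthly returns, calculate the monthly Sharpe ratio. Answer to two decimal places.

1.27

r̄ = (2.1 + 6.8 + 5.5 − 0.1) / 4 = 3.5750%
Σ(r − r̄)² = (2.1 − 3.5750)² + (6.8 − 3.5750)² + (5.5 − 3.5750)² + … = 29.7875
σ = √[29.7875 / 4] = 2.7289%
Sharpe = (r̄ − rf) / σ = (3.5750 − 0.1) / 2.7289 = 3.4750 / 2.7289 = 1.2734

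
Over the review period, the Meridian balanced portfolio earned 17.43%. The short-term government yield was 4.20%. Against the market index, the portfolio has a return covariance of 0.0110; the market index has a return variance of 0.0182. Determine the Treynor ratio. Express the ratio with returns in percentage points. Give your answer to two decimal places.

21.89

β = Cov / Var = 0.0110 / 0.0182 = 0.6044
Treynor = (Rp − Rf) / β = (17.43% − 4.20%) / 0.6044 = 13.23 / 0.6044 = 21.8895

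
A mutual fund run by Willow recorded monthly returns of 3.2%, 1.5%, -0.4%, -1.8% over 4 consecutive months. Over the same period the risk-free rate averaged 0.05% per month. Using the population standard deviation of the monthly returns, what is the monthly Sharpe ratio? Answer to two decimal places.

Mean return r̄ = 2.50 / 4 = 0.6250%
Σ(r − r̄)² = 14.3275; population σ = √(14.3275/4) = 1.8926%
Sharpe = (r̄ − rf) / σ = (0.6250 − 0.05) / 1.8926 = 0.5750 / 1.8926 = 0.3038

0.30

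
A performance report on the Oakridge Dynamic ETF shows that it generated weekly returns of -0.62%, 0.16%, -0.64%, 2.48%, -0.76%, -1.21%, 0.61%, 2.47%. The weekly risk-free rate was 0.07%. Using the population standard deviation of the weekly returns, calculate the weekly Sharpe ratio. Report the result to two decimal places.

0.18

Mean return r̄ = 2.490 / 8 = 0.3113%
Population σ = √[Σ(r − r̄)² / 8] = √[14.7097 / 8] = √1.8387 = 1.3560%
Sharpe = (r̄ − rf) / σ = (0.3113 − 0.07) / 1.3560 = 0.2413 / 1.3560 = 0.1779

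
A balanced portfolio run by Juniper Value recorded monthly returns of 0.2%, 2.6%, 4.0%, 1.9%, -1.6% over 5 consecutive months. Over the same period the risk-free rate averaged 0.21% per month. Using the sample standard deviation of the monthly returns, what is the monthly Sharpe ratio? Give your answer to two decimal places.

0.56

r̄ = (0.2 + 2.6 + 4 + 1.9 − 1.6) / 5 = 1.4200%
Σ(r − r̄)² = (0.2 − 1.4200)² + (2.6 − 1.4200)² + … = 18.8880
σ = √[18.8880 / 4] = 2.1730%
Sharpe = (r̄ − rf) / σ = (1.4200 − 0.21) / 2.1730 = 1.2100 / 2.1730 = 0.5568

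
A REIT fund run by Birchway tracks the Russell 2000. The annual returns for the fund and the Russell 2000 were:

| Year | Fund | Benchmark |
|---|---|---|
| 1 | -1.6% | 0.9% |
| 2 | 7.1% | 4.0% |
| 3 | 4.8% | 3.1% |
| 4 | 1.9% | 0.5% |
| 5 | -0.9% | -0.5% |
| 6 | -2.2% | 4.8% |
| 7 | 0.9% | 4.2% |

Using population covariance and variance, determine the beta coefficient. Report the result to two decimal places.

0.46

r̄p = 1.4286%,  r̄m = 2.4286%
Cov = Σ(rp − r̄p)(rm − r̄m) / 7 = 1.7392
Var(rm) = Σ(rm − r̄m)² / 7 = 3.7592
β = Cov / Var = 1.7392 / 3.7592 = 0.4627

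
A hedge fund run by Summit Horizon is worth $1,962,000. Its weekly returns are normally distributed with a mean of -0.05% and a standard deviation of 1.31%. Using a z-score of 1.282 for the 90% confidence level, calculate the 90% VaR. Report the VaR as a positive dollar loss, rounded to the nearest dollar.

$33,931

Return at the 90% tail: μ − z·σ = -0.05% − 1.282 × 1.31% = -0.05 − 1.67942 = -1.72942%
VaR = −(-1.72942%) × $1,962,000 = 1.72942% × $1,962,000 = $33,931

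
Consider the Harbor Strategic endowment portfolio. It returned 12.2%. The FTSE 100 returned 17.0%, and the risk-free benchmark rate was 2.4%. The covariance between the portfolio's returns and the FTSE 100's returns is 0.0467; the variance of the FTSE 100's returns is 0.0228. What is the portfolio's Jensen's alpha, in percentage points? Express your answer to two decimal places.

β = Cov / Var = 0.0467 / 0.0228 = 2.0482
E[R] = Rf + β(Rm − Rf) = 2.4% + 2.0482 × (17.0% − 2.4%) = 32.3037%
α = Rp − E[R] = 12.2% − 32.3037% = -20.1037

-20.10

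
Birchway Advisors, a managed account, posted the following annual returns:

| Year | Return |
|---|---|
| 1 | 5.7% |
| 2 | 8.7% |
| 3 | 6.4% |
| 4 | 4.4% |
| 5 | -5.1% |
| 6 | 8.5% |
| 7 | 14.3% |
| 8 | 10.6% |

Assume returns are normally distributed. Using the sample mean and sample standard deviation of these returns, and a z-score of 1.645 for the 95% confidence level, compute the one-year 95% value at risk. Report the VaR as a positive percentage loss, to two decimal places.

2.66

μ = (5.7 + 8.7 + 6.4 + 4.4 − 5.1 + 8.5 + 14.3 + 10.6) / 8 = 53.50 / 8 = 6.6875%
Σ(r − μ)² = (5.7 − 6.6875)² + (8.7 − 6.6875)² + (6.4 − 6.6875)² + … = 225.8288
sample σ = √(225.8288 / 7) = √32.2613 = 5.6799%
VaR = −(μ − z·σ) = −(6.6875 − 1.645 × 5.6799) = −(-2.6559) = 2.6559%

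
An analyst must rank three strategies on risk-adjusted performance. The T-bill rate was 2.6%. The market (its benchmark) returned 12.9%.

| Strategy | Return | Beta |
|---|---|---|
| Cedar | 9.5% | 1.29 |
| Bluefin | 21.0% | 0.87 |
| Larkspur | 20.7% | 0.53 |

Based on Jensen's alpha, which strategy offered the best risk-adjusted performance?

Larkspur

Cedar: α = 9.5% − [2.6% + 1.29 × (12.9% − 2.6%)] = -6.387
Bluefin: α = 21.0% − [2.6% + 0.87 × (12.9% − 2.6%)] = 9.439
Larkspur: α = 20.7% − [2.6% + 0.53 × (12.9% − 2.6%)] = 12.641
Highest: Larkspur (12.641).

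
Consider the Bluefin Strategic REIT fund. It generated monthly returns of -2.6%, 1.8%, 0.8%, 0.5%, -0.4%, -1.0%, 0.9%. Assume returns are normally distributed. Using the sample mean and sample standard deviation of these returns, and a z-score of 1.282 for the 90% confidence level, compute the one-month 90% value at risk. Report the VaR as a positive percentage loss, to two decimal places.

Mean return r̄ = 0.00 / 7 = 0.0000%
Σ(r − r̄)² = (-2.6 − 0.0000)² + (1.8 − 0.0000)² + (0.8 − 0.0000)² + … = 12.8600
sample σ = √(12.8600 / 6) = √2.1433 = 1.4640%
VaR = −(r̄ − z·σ) = −(0.0000 − 1.282 × 1.4640) = −(-1.8768) = 1.8768%

1.88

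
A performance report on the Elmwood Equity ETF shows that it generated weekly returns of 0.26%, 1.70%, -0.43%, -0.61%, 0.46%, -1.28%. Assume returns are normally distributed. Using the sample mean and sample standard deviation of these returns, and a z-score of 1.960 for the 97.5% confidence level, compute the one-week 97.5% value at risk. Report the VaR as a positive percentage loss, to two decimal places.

2.01

r̄ = (0.26 + 1.7 − 0.43 − 0.61 + 0.46 − 1.28) / 6 = 0.100 / 6 = 0.0167%
Σ(r − r̄)² = 5.3629; sample σ = √(5.3629/5) = 1.0357%
VaR = −(r̄ − z·σ) = −(0.0167 − 1.960 × 1.0357) = −(-2.0133) = 2.0133%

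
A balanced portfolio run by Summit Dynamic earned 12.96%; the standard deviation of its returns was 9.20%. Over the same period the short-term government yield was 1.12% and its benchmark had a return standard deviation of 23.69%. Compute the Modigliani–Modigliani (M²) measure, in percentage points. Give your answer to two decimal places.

Sharpe = (Rp − Rf) / σp = (12.96% − 1.12%) / 9.20% = 1.2870
M² = Rf + Sharpe × σm = 1.12% + 1.2870 × 23.69% = 31.6090%

31.61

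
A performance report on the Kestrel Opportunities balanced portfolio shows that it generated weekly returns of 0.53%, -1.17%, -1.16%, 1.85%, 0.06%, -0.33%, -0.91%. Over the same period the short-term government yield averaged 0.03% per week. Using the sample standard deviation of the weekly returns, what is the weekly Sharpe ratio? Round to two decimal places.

-0.18

Mean return r̄ = -1.130 / 7 = -0.1614%
Sample std dev = √[7.1761 / 6] = 1.0936%
Sharpe = (r̄ − rf) / σ = (-0.1614 − 0.03) / 1.0936 = -0.1914 / 1.0936 = -0.1750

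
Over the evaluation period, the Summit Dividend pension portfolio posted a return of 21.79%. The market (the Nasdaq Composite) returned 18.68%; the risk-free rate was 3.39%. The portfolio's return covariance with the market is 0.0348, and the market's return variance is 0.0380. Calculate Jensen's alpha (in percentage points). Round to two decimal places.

4.40

β = Cov / Var = 0.0348 / 0.0380 = 0.9158
E[R] = Rf + β(Rm − Rf) = 3.39% + 0.9158 × (18.68% − 3.39%) = 17.3926%
α = Rp − E[R] = 21.79% − 17.3926% = 4.3974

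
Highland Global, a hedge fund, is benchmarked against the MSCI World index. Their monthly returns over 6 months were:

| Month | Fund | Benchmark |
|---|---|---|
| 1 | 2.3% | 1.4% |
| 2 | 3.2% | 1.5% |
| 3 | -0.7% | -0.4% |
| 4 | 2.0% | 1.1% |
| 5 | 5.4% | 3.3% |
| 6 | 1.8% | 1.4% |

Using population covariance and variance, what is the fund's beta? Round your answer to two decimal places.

1.65

r̄p = 2.3333%,  r̄m = 1.3833%
Cov = Σ(rp − r̄p)(rm − r̄m) / 6 = 1.9122
Var(rm) = Σ(rm − r̄m)² / 6 = 1.1581
β = Cov / Var = 1.9122 / 1.1581 = 1.6512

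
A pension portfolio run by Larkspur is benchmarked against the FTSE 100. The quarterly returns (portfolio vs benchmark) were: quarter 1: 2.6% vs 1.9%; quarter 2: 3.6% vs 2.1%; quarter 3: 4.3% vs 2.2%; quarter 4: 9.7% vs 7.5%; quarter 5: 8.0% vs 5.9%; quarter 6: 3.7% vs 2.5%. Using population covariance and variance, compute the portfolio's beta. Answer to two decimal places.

r̄p = 5.3167%,  r̄m = 3.6833%
Cov = Σ(rp − r̄p)(rm − r̄m) / 6 = 5.6103
Var(rm) = Σ(rm − r̄m)² / 6 = 4.7947
β = Cov / Var = 5.6103 / 4.7947 = 1.1701

1.17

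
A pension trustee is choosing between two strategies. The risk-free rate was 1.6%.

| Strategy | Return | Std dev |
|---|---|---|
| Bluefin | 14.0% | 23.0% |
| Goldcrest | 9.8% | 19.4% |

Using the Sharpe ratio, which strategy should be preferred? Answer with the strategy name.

Bluefin: Sharpe ratio = (14.0% − 1.6%) / 23.0% = 0.539
Goldcrest: Sharpe ratio = (9.8% − 1.6%) / 19.4% = 0.423
Highest: Bluefin (0.539).

Bluefin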